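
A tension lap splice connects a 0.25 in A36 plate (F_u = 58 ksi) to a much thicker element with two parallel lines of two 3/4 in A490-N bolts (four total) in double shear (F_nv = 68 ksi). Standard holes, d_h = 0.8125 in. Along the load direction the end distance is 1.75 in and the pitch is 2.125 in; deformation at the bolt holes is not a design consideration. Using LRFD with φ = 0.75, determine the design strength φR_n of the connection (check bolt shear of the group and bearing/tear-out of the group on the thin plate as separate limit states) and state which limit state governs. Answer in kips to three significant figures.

86.7 kips (bearing governs)

Bolt shear: A_b = π·0.75²/4 = 0.4418 in²; R_n = 68 × 0.4418 × 4 × 2 = 240.3 kips → 0.75 × 240.3 = 180 kips.
Bearing (1.5 l_c t F_u ≤ 3.0 d t F_u): upper limit = 3.0·0.75·0.25·58 = 32.62 kips.
  Edge l_c = 1.75 − 0.8125/2 = 1.344 → r_n = 29.23 kips; interior l_c = 2.125 − 0.8125 = 1.312 → r_n = 28.55 kips.
  R_n,bearing = 2·29.23 + 2·28.55 = 115.5 kips → 0.75 × 115.5 = 86.7 kips.
Bearing governs: 86.7 kips.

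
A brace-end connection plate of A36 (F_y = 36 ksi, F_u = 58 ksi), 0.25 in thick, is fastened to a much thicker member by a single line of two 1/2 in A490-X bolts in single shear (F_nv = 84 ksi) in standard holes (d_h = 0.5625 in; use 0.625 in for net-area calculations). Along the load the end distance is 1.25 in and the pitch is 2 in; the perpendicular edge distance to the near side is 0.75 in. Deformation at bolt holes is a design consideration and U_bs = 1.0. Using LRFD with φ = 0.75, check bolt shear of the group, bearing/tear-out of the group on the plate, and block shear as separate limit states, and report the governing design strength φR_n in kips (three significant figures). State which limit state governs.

17.9 kips (block shear governs)

Bolt shear: A_b = π·0.5²/4 = 0.1963 in²; R_n = 84 × 0.1963 × 2 × 1 = 32.99 kips → 0.75 × 32.99 = 24.7 kips.
Bearing: edge l_c = 0.9688, r_n = 16.86 kips; interior l_c = 1.438, r_n = 17.4 kips; R_n = 16.86 + 1·17.4 = 34.26 kips → 25.7 kips.
Block shear: A_gv = 0.8125, A_nv = 0.5781, A_nt = 0.1094 in²; R_n = min(0.6F_uA_nv, 0.6F_yA_gv) + U_bs·F_u·A_nt = 23.89 kips → 17.9 kips.
Block shear governs: 17.9 kips.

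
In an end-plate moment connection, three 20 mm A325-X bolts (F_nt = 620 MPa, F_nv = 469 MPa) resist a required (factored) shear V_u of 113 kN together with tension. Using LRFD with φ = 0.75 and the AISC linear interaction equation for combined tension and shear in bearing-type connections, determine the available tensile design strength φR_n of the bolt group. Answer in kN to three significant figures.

420 kN

A_b = π·20²/4 = 314.2 mm²; f_rv = 113 × 1000 / (3 × 314.2) = 119.9 MPa.
F'_nt = 1.3 F_nt − (F_nt / φF_nv) f_rv = 1.3·620 − (620/(0.75·469))·119.9 = 594.7 MPa, capped at F_nt → F'_nt = 594.7 MPa.
R_n = F'_nt · A_b · n = 594.7 × 314.2 × 3 / 1000 = 560.5 kN.
Design strength φR_n = 0.75 × 560.5 = 420 kN.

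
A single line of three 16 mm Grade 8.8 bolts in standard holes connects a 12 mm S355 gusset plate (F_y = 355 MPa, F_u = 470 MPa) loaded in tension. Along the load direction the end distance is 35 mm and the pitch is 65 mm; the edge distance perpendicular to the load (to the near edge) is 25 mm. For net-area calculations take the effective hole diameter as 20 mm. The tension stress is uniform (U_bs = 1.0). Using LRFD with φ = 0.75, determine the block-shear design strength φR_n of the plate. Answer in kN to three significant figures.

Shear plane L_v = 35 + 2·65 = 165 mm; A_gv = 165 × 12 = 1980 mm².
A_nv = (165 − 2.5·20) × 12 = 1380 mm².
A_nt = (25 − 0.5·20) × 12 = 180 mm².
0.6 F_u A_nv = 389.2 kN; 0.6 F_y A_gv = 421.7 kN → shear rupture governs the shear term.
R_n = 389.2 + 1.0 × 470 × 180 / 1000 = 473.8 kN.
Design strength φR_n = 0.75 × 473.8 = 355 kN.

355 kN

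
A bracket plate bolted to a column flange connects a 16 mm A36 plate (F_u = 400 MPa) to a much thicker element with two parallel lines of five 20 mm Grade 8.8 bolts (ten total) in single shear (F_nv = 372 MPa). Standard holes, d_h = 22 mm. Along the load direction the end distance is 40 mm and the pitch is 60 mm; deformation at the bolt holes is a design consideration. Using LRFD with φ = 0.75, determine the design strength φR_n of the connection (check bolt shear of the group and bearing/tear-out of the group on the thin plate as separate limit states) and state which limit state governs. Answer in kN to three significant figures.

Bolt shear: A_b = π·20²/4 = 314.2 mm²; R_n = 372 × 314.2 × 10 × 1 / 1000 = 1169 kN → 0.75 × 1169 = 877 kN.
Bearing (1.2 l_c t F_u ≤ 2.4 d t F_u): upper limit = 2.4·20·16·400 / 1000 = 307.2 kN.
  Edge l_c = 40 − 22/2 = 29 → r_n = 222.7 kN; interior l_c = 60 − 22 = 38 → r_n = 291.8 kN.
  R_n,bearing = 2·222.7 + 8·291.8 = 2780 kN → 0.75 × 2780 = 2090 kN.
Bolt shear governs: 877 kN.

877 kN (bolt shear governs)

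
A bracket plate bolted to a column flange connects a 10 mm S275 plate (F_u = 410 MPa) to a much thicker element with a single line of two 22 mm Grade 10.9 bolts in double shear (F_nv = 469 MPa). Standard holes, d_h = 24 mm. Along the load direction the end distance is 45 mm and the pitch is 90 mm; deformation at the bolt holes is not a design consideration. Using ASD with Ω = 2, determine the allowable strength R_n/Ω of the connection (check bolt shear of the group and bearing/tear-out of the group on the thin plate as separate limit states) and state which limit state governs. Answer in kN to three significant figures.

237 kN (bearing governs)

Bolt shear: A_b = π·22²/4 = 380.1 mm²; R_n = 469 × 380.1 × 2 × 2 / 1000 = 713.1 kN → 713.1 / 2 = 357 kN.
Bearing (1.5 l_c t F_u ≤ 3.0 d t F_u): upper limit = 3.0·22·10·410 / 1000 = 270.6 kN.
  Edge l_c = 45 − 24/2 = 33 → r_n = 203 kN; interior l_c = 90 − 24 = 66 → r_n = 270.6 kN.
  R_n,bearing = 1·203 + 1·270.6 = 473.6 kN → 473.6 / 2 = 237 kN.
Bearing governs: 237 kN.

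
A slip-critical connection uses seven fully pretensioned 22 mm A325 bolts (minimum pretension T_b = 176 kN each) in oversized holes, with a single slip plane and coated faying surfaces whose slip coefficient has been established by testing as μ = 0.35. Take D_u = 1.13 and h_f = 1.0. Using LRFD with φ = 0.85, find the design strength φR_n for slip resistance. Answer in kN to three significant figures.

R_n = μ · D_u · h_f · T_b · n_s · n_b = 0.35 × 1.13 × 1.0 × 176 × 1 × 7 = 487.3 kN.
Design strength φR_n = 0.85 × 487.3 = 414 kN.

414 kN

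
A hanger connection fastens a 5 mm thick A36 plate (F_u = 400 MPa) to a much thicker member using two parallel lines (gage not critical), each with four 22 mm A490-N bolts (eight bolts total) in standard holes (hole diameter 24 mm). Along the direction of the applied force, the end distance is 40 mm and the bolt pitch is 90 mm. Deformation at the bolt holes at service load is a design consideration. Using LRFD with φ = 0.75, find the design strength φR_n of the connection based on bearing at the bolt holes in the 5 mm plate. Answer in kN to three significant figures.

576 kN

Per bolt r_n = 1.2 l_c t F_u ≤ 2.4 d t F_u; upper limit = 2.4 × 22 × 5 × 400 / 1000 = 105.6 kN.
Edge bolt: l_c = 40 − 24/2 = 28 mm → 1.2 × 28 × 5 × 400 / 1000 = 67.2 → r_n = 67.2 kN.
Interior bolts: l_c = 90 − 24 = 66 mm → 1.2 × 66 × 5 × 400 / 1000 = 158.4 → r_n = 105.6 kN.
R_n = 2 × 67.2 + 6 × 105.6 = 768 kN.
Design strength φR_n = 0.75 × 768 = 576 kN.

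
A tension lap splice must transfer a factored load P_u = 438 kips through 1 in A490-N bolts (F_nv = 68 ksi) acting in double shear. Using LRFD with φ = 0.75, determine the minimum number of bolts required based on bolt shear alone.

A_b = π·1²/4 = 0.7854 in².
Per-bolt design strength φR_n = 0.75 × 68 × 0.7854 × 2 = 80.11 kips.
n ≥ 438 / 80.11 = 5.467 → use 6 bolts.

6 bolts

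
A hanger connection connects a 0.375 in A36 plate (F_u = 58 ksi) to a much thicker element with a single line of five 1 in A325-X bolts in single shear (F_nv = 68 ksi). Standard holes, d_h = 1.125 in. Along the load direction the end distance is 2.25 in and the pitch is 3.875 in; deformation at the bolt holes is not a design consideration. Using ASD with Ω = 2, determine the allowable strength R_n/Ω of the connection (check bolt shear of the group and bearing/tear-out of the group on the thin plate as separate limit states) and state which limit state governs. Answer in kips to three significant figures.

Bolt shear: A_b = π·1²/4 = 0.7854 in²; R_n = 68 × 0.7854 × 5 × 1 = 267 kips → 267 / 2 = 134 kips.
Bearing (1.5 l_c t F_u ≤ 3.0 d t F_u): upper limit = 3.0·1·0.375·58 = 65.25 kips.
  Edge l_c = 2.25 − 1.125/2 = 1.688 → r_n = 55.05 kips; interior l_c = 3.875 − 1.125 = 2.75 → r_n = 65.25 kips.
  R_n,bearing = 1·55.05 + 4·65.25 = 316.1 kips → 316.1 / 2 = 158 kips.
Bolt shear governs: 134 kips.

134 kips (bolt shear governs)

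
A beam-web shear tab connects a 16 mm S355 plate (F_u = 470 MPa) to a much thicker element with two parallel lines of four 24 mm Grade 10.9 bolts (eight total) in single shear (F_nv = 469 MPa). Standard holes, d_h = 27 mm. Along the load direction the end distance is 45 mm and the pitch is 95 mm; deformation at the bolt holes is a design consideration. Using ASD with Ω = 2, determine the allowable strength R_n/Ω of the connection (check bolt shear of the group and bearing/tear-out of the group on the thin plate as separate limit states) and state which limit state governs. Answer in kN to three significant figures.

849 kN (bolt shear governs)

Bolt shear: A_b = π·24²/4 = 452.4 mm²; R_n = 469 × 452.4 × 8 × 1 / 1000 = 1697 kN → 1697 / 2 = 849 kN.
Bearing (1.2 l_c t F_u ≤ 2.4 d t F_u): upper limit = 2.4·24·16·470 / 1000 = 433.2 kN.
  Edge l_c = 45 − 27/2 = 31.5 → r_n = 284.3 kN; interior l_c = 95 − 27 = 68 → r_n = 433.2 kN.
  R_n,bearing = 2·284.3 + 6·433.2 = 3167 kN → 3167 / 2 = 1580 kN.
Bolt shear governs: 849 kN.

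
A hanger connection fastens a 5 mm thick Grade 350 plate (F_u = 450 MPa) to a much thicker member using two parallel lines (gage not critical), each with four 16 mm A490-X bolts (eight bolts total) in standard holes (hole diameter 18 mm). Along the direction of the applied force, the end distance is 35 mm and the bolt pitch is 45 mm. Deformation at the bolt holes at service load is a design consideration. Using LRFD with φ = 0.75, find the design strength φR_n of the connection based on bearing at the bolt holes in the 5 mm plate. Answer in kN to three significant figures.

Per bolt r_n = 1.2 l_c t F_u ≤ 2.4 d t F_u; upper limit = 2.4 × 16 × 5 × 450 / 1000 = 86.4 kN.
Edge bolt: l_c = 35 − 18/2 = 26 mm → 1.2 × 26 × 5 × 450 / 1000 = 70.2 → r_n = 70.2 kN.
Interior bolts: l_c = 45 − 18 = 27 mm → 1.2 × 27 × 5 × 450 / 1000 = 72.9 → r_n = 72.9 kN.
R_n = 2 × 70.2 + 6 × 72.9 = 577.8 kN.
Design strength φR_n = 0.75 × 577.8 = 433 kN.

433 kN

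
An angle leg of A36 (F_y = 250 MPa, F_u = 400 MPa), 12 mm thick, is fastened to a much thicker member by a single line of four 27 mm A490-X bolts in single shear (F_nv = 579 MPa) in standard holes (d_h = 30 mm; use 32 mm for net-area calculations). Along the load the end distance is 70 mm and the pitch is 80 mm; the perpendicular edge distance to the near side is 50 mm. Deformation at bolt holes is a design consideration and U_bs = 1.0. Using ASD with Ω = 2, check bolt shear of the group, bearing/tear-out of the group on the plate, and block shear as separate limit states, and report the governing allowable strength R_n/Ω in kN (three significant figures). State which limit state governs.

361 kN (block shear governs)

Bolt shear: A_b = π·27²/4 = 572.6 mm²; R_n = 579 × 572.6 × 4 × 1 / 1000 = 1326 kN → 1326 / 2 = 663 kN.
Bearing: edge l_c = 55, r_n = 311 kN; interior l_c = 50, r_n = 288 kN; R_n = 311 + 3·288 = 1175 kN → 588 kN.
Block shear: A_gv = 3720, A_nv = 2376, A_nt = 408 mm²; R_n = min(0.6F_uA_nv, 0.6F_yA_gv) + U_bs·F_u·A_nt = 721.2 kN → 361 kN.
Block shear governs: 361 kN.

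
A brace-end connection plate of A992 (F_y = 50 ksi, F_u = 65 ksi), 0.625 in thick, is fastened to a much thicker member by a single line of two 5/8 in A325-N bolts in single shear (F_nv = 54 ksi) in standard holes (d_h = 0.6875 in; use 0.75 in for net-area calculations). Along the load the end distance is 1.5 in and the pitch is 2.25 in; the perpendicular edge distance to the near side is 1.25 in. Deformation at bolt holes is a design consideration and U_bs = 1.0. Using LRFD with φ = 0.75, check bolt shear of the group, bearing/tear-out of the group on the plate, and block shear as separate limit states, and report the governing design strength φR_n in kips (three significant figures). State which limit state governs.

24.9 kips (bolt shear governs)

Bolt shear: A_b = π·0.625²/4 = 0.3068 in²; R_n = 54 × 0.3068 × 2 × 1 = 33.13 kips → 0.75 × 33.13 = 24.9 kips.
Bearing: edge l_c = 1.156, r_n = 56.37 kips; interior l_c = 1.562, r_n = 60.94 kips; R_n = 56.37 + 1·60.94 = 117.3 kips → 88 kips.
Block shear: A_gv = 2.344, A_nv = 1.641, A_nt = 0.5469 in²; R_n = min(0.6F_uA_nv, 0.6F_yA_gv) + U_bs·F_u·A_nt = 99.53 kips → 74.6 kips.
Bolt shear governs: 24.9 kips.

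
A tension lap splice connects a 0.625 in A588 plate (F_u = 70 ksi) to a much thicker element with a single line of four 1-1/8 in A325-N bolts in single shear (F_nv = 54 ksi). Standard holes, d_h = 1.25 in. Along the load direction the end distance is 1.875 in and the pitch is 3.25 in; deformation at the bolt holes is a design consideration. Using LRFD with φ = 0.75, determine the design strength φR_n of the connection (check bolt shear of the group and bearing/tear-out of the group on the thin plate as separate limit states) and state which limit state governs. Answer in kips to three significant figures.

Bolt shear: A_b = π·1.125²/4 = 0.994 in²; R_n = 54 × 0.994 × 4 × 1 = 214.7 kips → 0.75 × 214.7 = 161 kips.
Bearing (1.2 l_c t F_u ≤ 2.4 d t F_u): upper limit = 2.4·1.125·0.625·70 = 118.1 kips.
  Edge l_c = 1.875 − 1.25/2 = 1.25 → r_n = 65.62 kips; interior l_c = 3.25 − 1.25 = 2 → r_n = 105 kips.
  R_n,bearing = 1·65.62 + 3·105 = 380.6 kips → 0.75 × 380.6 = 285 kips.
Bolt shear governs: 161 kips.

161 kips (bolt shear governs)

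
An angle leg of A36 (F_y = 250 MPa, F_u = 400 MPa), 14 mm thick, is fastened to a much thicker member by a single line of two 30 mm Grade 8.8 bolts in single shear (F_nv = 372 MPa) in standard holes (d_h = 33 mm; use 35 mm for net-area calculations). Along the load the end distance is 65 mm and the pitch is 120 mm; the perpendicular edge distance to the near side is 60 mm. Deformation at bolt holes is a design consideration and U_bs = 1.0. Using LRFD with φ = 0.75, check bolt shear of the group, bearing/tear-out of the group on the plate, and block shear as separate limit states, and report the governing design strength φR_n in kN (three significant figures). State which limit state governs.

394 kN (bolt shear governs)

Bolt shear: A_b = π·30²/4 = 706.9 mm²; R_n = 372 × 706.9 × 2 × 1 / 1000 = 525.9 kN → 0.75 × 525.9 = 394 kN.
Bearing: edge l_c = 48.5, r_n = 325.9 kN; interior l_c = 87, r_n = 403.2 kN; R_n = 325.9 + 1·403.2 = 729.1 kN → 547 kN.
Block shear: A_gv = 2590, A_nv = 1855, A_nt = 595 mm²; R_n = min(0.6F_uA_nv, 0.6F_yA_gv) + U_bs·F_u·A_nt = 626.5 kN → 470 kN.
Bolt shear governs: 394 kN.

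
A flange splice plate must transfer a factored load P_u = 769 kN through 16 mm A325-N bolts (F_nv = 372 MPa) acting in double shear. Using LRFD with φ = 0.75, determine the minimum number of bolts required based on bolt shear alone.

7 bolts

A_b = π·16²/4 = 201.1 mm².
Per-bolt design strength φR_n = 0.75 × 372 × 201.1 × 2 / 1000 = 112.2 kN.
n ≥ 769 / 112.2 = 6.854 → use 7 bolts.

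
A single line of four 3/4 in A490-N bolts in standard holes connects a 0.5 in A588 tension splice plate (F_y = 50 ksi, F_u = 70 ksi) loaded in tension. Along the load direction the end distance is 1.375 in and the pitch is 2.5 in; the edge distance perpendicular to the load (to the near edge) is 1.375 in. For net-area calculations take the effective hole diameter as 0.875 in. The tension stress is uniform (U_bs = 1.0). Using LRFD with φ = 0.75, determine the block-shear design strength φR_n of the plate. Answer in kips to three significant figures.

116 kips

Shear plane L_v = 1.375 + 3·2.5 = 8.875 in; A_gv = 8.875 × 0.5 = 4.438 in².
A_nv = (8.875 − 3.5·0.875) × 0.5 = 2.906 in².
A_nt = (1.375 − 0.5·0.875) × 0.5 = 0.4688 in².
0.6 F_u A_nv = 122.1 kips; 0.6 F_y A_gv = 133.1 kips → shear rupture governs the shear term.
R_n = 122.1 + 1.0 × 70 × 0.4688 = 154.9 kips.
Design strength φR_n = 0.75 × 154.9 = 116 kips.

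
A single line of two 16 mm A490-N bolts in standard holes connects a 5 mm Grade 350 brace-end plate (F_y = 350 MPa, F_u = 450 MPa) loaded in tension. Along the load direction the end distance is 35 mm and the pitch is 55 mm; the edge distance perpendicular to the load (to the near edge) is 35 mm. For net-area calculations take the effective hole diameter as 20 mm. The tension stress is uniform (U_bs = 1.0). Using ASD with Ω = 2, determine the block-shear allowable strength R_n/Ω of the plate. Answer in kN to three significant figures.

68.6 kN

Shear plane L_v = 35 + 1·55 = 90 mm; A_gv = 90 × 5 = 450 mm².
A_nv = (90 − 1.5·20) × 5 = 300 mm².
A_nt = (35 − 0.5·20) × 5 = 125 mm².
0.6 F_u A_nv = 81 kN; 0.6 F_y A_gv = 94.5 kN → shear rupture governs the shear term.
R_n = 81 + 1.0 × 450 × 125 / 1000 = 137.2 kN.
Allowable strength R_n/Ω = 137.2 / 2 = 68.6 kN.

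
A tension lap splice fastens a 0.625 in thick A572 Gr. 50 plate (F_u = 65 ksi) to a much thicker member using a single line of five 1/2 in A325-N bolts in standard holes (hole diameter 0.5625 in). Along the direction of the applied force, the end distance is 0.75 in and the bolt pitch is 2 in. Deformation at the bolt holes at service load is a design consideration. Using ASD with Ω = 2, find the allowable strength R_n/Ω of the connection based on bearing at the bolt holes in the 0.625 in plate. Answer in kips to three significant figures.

109 kips

Per bolt r_n = 1.2 l_c t F_u ≤ 2.4 d t F_u; upper limit = 2.4 × 0.5 × 0.625 × 65 = 48.75 kips.
Edge bolt: l_c = 0.75 − 0.5625/2 = 0.4688 in → 1.2 × 0.4688 × 0.625 × 65 = 22.85 → r_n = 22.85 kips.
Interior bolts: l_c = 2 − 0.5625 = 1.438 in → 1.2 × 1.438 × 0.625 × 65 = 70.08 → r_n = 48.75 kips.
R_n = 1 × 22.85 + 4 × 48.75 = 217.9 kips.
Allowable strength R_n/Ω = 217.9 / 2 = 109 kips.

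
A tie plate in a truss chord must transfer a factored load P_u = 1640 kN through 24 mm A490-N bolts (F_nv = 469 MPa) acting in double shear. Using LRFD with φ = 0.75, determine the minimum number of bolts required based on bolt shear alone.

A_b = π·24²/4 = 452.4 mm².
Per-bolt design strength φR_n = 0.75 × 469 × 452.4 × 2 / 1000 = 318.3 kN.
n ≥ 1640 / 318.3 = 5.153 → use 6 bolts.

6 bolts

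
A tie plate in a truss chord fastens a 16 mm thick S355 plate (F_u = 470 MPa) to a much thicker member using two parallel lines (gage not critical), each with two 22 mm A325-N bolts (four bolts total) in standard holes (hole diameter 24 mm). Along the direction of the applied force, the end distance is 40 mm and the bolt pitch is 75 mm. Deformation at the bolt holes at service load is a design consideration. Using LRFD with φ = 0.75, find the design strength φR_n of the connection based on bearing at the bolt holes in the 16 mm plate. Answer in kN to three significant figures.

975 kN

Per bolt r_n = 1.2 l_c t F_u ≤ 2.4 d t F_u; upper limit = 2.4 × 22 × 16 × 470 / 1000 = 397.1 kN.
Edge bolt: l_c = 40 − 24/2 = 28 mm → 1.2 × 28 × 16 × 470 / 1000 = 252.7 → r_n = 252.7 kN.
Interior bolts: l_c = 75 − 24 = 51 mm → 1.2 × 51 × 16 × 470 / 1000 = 460.2 → r_n = 397.1 kN.
R_n = 2 × 252.7 + 2 × 397.1 = 1299 kN.
Design strength φR_n = 0.75 × 1299 = 975 kN.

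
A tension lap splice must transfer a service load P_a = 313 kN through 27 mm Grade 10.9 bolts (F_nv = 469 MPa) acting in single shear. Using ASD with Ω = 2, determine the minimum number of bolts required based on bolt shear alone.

A_b = π·27²/4 = 572.6 mm².
Per-bolt allowable strength R_n/Ω = 469 × 572.6 × 1 / 1000 / 2 = 134.3 kN.
n ≥ 313 / 134.3 = 2.331 → use 3 bolts.

3 bolts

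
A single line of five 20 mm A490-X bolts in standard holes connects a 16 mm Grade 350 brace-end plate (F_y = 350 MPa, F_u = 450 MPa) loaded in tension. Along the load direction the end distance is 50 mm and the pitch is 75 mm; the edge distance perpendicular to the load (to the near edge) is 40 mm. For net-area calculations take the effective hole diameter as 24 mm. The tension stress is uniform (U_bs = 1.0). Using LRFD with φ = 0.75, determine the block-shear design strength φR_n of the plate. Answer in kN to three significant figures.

Shear plane L_v = 50 + 4·75 = 350 mm; A_gv = 350 × 16 = 5600 mm².
A_nv = (350 − 4.5·24) × 16 = 3872 mm².
A_nt = (40 − 0.5·24) × 16 = 448 mm².
0.6 F_u A_nv = 1045 kN; 0.6 F_y A_gv = 1176 kN → shear rupture governs the shear term.
R_n = 1045 + 1.0 × 450 × 448 / 1000 = 1247 kN.
Design strength φR_n = 0.75 × 1247 = 935 kN.

935 kN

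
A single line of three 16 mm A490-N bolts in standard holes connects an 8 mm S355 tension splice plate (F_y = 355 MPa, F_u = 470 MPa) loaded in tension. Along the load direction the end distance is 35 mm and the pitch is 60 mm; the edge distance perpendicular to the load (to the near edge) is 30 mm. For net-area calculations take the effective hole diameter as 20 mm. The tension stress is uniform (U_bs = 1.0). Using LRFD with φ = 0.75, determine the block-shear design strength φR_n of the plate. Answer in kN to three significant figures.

Shear plane L_v = 35 + 2·60 = 155 mm; A_gv = 155 × 8 = 1240 mm².
A_nv = (155 − 2.5·20) × 8 = 840 mm².
A_nt = (30 − 0.5·20) × 8 = 160 mm².
0.6 F_u A_nv = 236.9 kN; 0.6 F_y A_gv = 264.1 kN → shear rupture governs the shear term.
R_n = 236.9 + 1.0 × 470 × 160 / 1000 = 312.1 kN.
Design strength φR_n = 0.75 × 312.1 = 234 kN.

234 kN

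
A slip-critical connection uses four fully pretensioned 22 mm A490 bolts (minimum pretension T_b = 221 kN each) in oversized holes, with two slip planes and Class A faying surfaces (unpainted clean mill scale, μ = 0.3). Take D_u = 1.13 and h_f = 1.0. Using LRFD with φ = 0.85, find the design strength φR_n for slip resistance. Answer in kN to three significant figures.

509 kN

R_n = μ · D_u · h_f · T_b · n_s · n_b = 0.3 × 1.13 × 1.0 × 221 × 2 × 4 = 599.4 kN.
Design strength φR_n = 0.85 × 599.4 = 509 kN.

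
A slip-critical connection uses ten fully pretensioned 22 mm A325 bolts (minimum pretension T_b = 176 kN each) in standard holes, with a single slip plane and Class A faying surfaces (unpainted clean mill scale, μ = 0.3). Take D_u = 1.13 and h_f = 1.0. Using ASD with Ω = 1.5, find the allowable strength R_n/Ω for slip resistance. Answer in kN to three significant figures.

R_n = μ · D_u · h_f · T_b · n_s · n_b = 0.3 × 1.13 × 1.0 × 176 × 1 × 10 = 596.6 kN.
Allowable strength R_n/Ω = 596.6 / 1.5 = 398 kN.

398 kN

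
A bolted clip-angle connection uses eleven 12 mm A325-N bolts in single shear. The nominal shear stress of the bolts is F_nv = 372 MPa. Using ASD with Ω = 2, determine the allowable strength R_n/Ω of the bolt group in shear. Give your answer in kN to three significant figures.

231 kN

A_b = π × 12² / 4 = 113.1 mm².
R_n = F_nv · A_b · n · n_s = 372 × 113.1 × 11 × 1 / 1000 = 462.8 kN.
Allowable strength R_n/Ω = 462.8 / 2 = 231 kN.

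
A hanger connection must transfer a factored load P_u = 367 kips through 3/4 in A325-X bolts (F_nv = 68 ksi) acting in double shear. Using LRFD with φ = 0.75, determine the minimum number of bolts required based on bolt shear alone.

A_b = π·0.75²/4 = 0.4418 in².
Per-bolt design strength φR_n = 0.75 × 68 × 0.4418 × 2 = 45.06 kips.
n ≥ 367 / 45.06 = 8.144 → use 9 bolts.

9 bolts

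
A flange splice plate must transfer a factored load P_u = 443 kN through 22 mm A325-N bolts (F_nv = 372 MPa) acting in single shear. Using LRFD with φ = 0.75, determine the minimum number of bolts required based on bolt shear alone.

5 bolts

A_b = π·22²/4 = 380.1 mm².
Per-bolt design strength φR_n = 0.75 × 372 × 380.1 × 1 / 1000 = 106.1 kN.
n ≥ 443 / 106.1 = 4.177 → use 5 bolts.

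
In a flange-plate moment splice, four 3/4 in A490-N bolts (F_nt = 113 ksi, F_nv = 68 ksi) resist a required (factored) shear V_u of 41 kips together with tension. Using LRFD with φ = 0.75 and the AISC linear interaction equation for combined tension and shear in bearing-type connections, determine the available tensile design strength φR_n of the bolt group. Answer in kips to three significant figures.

127 kips

A_b = π·0.75²/4 = 0.4418 in²; f_rv = 41 / (4 × 0.4418) = 23.2 ksi.
F'_nt = 1.3 F_nt − (F_nt / φF_nv) f_rv = 1.3·113 − (113/(0.75·68))·23.2 = 95.49 ksi, capped at F_nt → F'_nt = 95.49 ksi.
R_n = F'_nt · A_b · n = 95.49 × 0.4418 × 4 = 168.8 kips.
Design strength φR_n = 0.75 × 168.8 = 127 kips.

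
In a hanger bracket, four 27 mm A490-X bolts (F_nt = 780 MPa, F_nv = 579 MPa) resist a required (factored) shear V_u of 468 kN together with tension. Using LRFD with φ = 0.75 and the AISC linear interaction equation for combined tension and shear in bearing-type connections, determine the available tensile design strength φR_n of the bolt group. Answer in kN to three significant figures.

1110 kN

A_b = π·27²/4 = 572.6 mm²; f_rv = 468 × 1000 / (4 × 572.6) = 204.3 MPa.
F'_nt = 1.3 F_nt − (F_nt / φF_nv) f_rv = 1.3·780 − (780/(0.75·579))·204.3 = 647 MPa, capped at F_nt → F'_nt = 647 MPa.
R_n = F'_nt · A_b · n = 647 × 572.6 × 4 / 1000 = 1482 kN.
Design strength φR_n = 0.75 × 1482 = 1110 kN.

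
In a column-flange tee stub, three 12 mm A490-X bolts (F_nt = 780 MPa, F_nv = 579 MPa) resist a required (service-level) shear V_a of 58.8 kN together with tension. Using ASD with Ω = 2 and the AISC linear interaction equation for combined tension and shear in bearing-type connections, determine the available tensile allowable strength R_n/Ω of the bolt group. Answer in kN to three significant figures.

A_b = π·12²/4 = 113.1 mm²; f_rv = 58.8 × 1000 / (3 × 113.1) = 173.3 MPa.
F'_nt = 1.3 F_nt − (Ω F_nt / F_nv) f_rv = 1.3·780 − (2·780/579)·173.3 = 547.1 MPa, capped at F_nt → F'_nt = 547.1 MPa.
R_n = F'_nt · A_b · n = 547.1 × 113.1 × 3 / 1000 = 185.6 kN.
Allowable strength R_n/Ω = 185.6 / 2 = 92.8 kN.

92.8 kN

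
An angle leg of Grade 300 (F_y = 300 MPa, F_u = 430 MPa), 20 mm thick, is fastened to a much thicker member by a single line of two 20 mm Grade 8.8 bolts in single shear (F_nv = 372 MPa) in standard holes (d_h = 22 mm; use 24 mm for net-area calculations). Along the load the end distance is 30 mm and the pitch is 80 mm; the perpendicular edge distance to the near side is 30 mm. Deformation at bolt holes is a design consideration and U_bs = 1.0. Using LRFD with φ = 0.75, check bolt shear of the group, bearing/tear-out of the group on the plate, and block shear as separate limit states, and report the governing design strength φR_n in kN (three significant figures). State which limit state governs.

175 kN (bolt shear governs)

Bolt shear: A_b = π·20²/4 = 314.2 mm²; R_n = 372 × 314.2 × 2 × 1 / 1000 = 233.7 kN → 0.75 × 233.7 = 175 kN.
Bearing: edge l_c = 19, r_n = 196.1 kN; interior l_c = 58, r_n = 412.8 kN; R_n = 196.1 + 1·412.8 = 608.9 kN → 457 kN.
Block shear: A_gv = 2200, A_nv = 1480, A_nt = 360 mm²; R_n = min(0.6F_uA_nv, 0.6F_yA_gv) + U_bs·F_u·A_nt = 536.6 kN → 402 kN.
Bolt shear governs: 175 kN.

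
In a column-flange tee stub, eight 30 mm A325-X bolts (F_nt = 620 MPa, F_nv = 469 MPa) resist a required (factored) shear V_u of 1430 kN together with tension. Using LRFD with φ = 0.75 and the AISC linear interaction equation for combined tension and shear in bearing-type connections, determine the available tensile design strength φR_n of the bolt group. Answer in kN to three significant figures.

A_b = π·30²/4 = 706.9 mm²; f_rv = 1430 × 1000 / (8 × 706.9) = 252.9 MPa.
F'_nt = 1.3 F_nt − (F_nt / φF_nv) f_rv = 1.3·620 − (620/(0.75·469))·252.9 = 360.3 MPa, capped at F_nt → F'_nt = 360.3 MPa.
R_n = F'_nt · A_b · n = 360.3 × 706.9 × 8 / 1000 = 2037 kN.
Design strength φR_n = 0.75 × 2037 = 1530 kN.

1530 kN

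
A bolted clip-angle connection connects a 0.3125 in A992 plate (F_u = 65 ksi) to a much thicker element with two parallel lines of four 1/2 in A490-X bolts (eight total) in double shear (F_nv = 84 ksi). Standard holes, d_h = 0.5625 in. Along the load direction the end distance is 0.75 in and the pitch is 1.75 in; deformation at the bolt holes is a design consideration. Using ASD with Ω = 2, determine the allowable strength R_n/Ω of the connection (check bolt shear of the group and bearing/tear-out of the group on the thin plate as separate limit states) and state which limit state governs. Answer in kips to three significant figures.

Bolt shear: A_b = π·0.5²/4 = 0.1963 in²; R_n = 84 × 0.1963 × 8 × 2 = 263.9 kips → 263.9 / 2 = 132 kips.
Bearing (1.2 l_c t F_u ≤ 2.4 d t F_u): upper limit = 2.4·0.5·0.3125·65 = 24.38 kips.
  Edge l_c = 0.75 − 0.5625/2 = 0.4688 → r_n = 11.43 kips; interior l_c = 1.75 − 0.5625 = 1.188 → r_n = 24.38 kips.
  R_n,bearing = 2·11.43 + 6·24.38 = 169.1 kips → 169.1 / 2 = 84.6 kips.
Bearing governs: 84.6 kips.

84.6 kips (bearing governs)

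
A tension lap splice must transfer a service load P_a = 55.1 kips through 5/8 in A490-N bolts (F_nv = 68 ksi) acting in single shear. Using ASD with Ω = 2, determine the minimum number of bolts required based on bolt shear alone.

A_b = π·0.625²/4 = 0.3068 in².
Per-bolt allowable strength R_n/Ω = 68 × 0.3068 × 1 / 2 = 10.43 kips.
n ≥ 55.1 / 10.43 = 5.282 → use 6 bolts.

6 bolts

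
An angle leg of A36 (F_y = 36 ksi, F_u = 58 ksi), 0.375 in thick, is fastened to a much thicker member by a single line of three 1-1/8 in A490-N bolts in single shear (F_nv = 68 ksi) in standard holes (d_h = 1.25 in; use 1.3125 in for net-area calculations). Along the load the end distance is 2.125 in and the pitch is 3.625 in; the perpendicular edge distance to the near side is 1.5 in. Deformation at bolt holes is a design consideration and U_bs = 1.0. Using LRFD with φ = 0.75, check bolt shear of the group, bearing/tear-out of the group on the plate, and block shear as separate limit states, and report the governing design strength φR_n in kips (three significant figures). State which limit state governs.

Bolt shear: A_b = π·1.125²/4 = 0.994 in²; R_n = 68 × 0.994 × 3 × 1 = 202.8 kips → 0.75 × 202.8 = 152 kips.
Bearing: edge l_c = 1.5, r_n = 39.15 kips; interior l_c = 2.375, r_n = 58.72 kips; R_n = 39.15 + 2·58.72 = 156.6 kips → 117 kips.
Block shear: A_gv = 3.516, A_nv = 2.285, A_nt = 0.3164 in²; R_n = min(0.6F_uA_nv, 0.6F_yA_gv) + U_bs·F_u·A_nt = 94.29 kips → 70.7 kips.
Block shear governs: 70.7 kips.

70.7 kips (block shear governs)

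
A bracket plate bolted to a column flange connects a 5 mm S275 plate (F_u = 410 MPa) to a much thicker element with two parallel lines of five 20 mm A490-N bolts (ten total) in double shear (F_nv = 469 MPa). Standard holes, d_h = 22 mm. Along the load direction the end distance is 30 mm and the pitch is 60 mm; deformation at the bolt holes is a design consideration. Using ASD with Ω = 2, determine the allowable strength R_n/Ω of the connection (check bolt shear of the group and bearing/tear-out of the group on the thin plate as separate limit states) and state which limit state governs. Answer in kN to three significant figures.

421 kN (bearing governs)

Bolt shear: A_b = π·20²/4 = 314.2 mm²; R_n = 469 × 314.2 × 10 × 2 / 1000 = 2947 kN → 2947 / 2 = 1470 kN.
Bearing (1.2 l_c t F_u ≤ 2.4 d t F_u): upper limit = 2.4·20·5·410 / 1000 = 98.4 kN.
  Edge l_c = 30 − 22/2 = 19 → r_n = 46.74 kN; interior l_c = 60 − 22 = 38 → r_n = 93.48 kN.
  R_n,bearing = 2·46.74 + 8·93.48 = 841.3 kN → 841.3 / 2 = 421 kN.
Bearing governs: 421 kN.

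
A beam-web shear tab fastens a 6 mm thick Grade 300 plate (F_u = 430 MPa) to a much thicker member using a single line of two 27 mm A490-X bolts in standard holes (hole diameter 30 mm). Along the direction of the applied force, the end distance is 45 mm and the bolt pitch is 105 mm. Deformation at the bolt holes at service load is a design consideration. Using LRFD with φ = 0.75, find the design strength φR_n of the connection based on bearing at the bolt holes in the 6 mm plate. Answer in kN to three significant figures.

Per bolt r_n = 1.2 l_c t F_u ≤ 2.4 d t F_u; upper limit = 2.4 × 27 × 6 × 430 / 1000 = 167.2 kN.
Edge bolt: l_c = 45 − 30/2 = 30 mm → 1.2 × 30 × 6 × 430 / 1000 = 92.88 → r_n = 92.88 kN.
Interior bolts: l_c = 105 − 30 = 75 mm → 1.2 × 75 × 6 × 430 / 1000 = 232.2 → r_n = 167.2 kN.
R_n = 1 × 92.88 + 1 × 167.2 = 260.1 kN.
Design strength φR_n = 0.75 × 260.1 = 195 kN.

195 kN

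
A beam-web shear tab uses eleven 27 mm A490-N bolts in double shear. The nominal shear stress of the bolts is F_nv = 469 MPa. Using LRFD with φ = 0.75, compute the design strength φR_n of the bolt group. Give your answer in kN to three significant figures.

A_b = π × 27² / 4 = 572.6 mm².
R_n = F_nv · A_b · n · n_s = 469 × 572.6 × 11 × 2 / 1000 = 5908 kN.
Design strength φR_n = 0.75 × 5908 = 4430 kN.

4430 kN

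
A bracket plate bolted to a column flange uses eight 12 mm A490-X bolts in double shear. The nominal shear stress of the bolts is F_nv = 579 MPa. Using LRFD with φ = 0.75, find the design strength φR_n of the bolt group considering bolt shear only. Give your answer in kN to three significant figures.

A_b = π × 12² / 4 = 113.1 mm².
R_n = F_nv · A_b · n · n_s = 579 × 113.1 × 8 × 2 / 1000 = 1048 kN.
Design strength φR_n = 0.75 × 1048 = 786 kN.

786 kN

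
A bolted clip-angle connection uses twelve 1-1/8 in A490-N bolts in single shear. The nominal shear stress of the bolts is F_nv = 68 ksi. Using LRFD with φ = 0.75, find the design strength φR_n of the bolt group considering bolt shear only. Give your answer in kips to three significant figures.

A_b = π × 1.125² / 4 = 0.994 in².
R_n = F_nv · A_b · n · n_s = 68 × 0.994 × 12 × 1 = 811.1 kips.
Design strength φR_n = 0.75 × 811.1 = 608 kips.

608 kips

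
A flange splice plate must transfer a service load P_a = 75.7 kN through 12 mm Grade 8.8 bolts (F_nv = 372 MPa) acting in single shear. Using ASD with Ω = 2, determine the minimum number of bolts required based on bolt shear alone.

4 bolts

A_b = π·12²/4 = 113.1 mm².
Per-bolt allowable strength R_n/Ω = 372 × 113.1 × 1 / 1000 / 2 = 21.04 kN.
n ≥ 75.7 / 21.04 = 3.599 → use 4 bolts.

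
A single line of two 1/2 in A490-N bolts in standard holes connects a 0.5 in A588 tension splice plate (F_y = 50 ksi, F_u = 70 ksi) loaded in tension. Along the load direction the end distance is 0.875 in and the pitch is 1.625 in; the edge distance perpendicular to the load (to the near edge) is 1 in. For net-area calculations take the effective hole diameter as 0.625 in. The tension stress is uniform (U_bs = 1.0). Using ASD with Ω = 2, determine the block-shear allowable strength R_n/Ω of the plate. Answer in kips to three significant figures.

28.4 kips

Shear plane L_v = 0.875 + 1·1.625 = 2.5 in; A_gv = 2.5 × 0.5 = 1.25 in².
A_nv = (2.5 − 1.5·0.625) × 0.5 = 0.7812 in².
A_nt = (1 − 0.5·0.625) × 0.5 = 0.3438 in².
0.6 F_u A_nv = 32.81 kips; 0.6 F_y A_gv = 37.5 kips → shear rupture governs the shear term.
R_n = 32.81 + 1.0 × 70 × 0.3438 = 56.88 kips.
Allowable strength R_n/Ω = 56.88 / 2 = 28.4 kips.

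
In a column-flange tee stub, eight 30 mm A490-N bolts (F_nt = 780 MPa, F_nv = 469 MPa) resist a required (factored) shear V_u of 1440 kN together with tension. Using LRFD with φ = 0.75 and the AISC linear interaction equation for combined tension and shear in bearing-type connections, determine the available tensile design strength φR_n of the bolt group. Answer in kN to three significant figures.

A_b = π·30²/4 = 706.9 mm²; f_rv = 1440 × 1000 / (8 × 706.9) = 254.6 MPa.
F'_nt = 1.3 F_nt − (F_nt / φF_nv) f_rv = 1.3·780 − (780/(0.75·469))·254.6 = 449.3 MPa, capped at F_nt → F'_nt = 449.3 MPa.
R_n = F'_nt · A_b · n = 449.3 × 706.9 × 8 / 1000 = 2541 kN.
Design strength φR_n = 0.75 × 2541 = 1910 kN.

1910 kN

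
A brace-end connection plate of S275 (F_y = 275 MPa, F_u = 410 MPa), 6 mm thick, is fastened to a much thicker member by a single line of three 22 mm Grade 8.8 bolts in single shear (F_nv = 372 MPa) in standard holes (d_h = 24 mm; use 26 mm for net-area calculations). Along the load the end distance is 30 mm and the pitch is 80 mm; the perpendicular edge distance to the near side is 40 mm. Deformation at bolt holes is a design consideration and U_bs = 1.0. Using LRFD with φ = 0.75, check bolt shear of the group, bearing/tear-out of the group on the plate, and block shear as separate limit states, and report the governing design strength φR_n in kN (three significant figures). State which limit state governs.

188 kN (block shear governs)

Bolt shear: A_b = π·22²/4 = 380.1 mm²; R_n = 372 × 380.1 × 3 × 1 / 1000 = 424.2 kN → 0.75 × 424.2 = 318 kN.
Bearing: edge l_c = 18, r_n = 53.14 kN; interior l_c = 56, r_n = 129.9 kN; R_n = 53.14 + 2·129.9 = 312.9 kN → 235 kN.
Block shear: A_gv = 1140, A_nv = 750, A_nt = 162 mm²; R_n = min(0.6F_uA_nv, 0.6F_yA_gv) + U_bs·F_u·A_nt = 250.9 kN → 188 kN.
Block shear governs: 188 kN.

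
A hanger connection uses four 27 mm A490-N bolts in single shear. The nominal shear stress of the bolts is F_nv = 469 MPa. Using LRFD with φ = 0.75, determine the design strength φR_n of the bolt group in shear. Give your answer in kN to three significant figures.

A_b = π × 27² / 4 = 572.6 mm².
R_n = F_nv · A_b · n · n_s = 469 × 572.6 × 4 × 1 / 1000 = 1074 kN.
Design strength φR_n = 0.75 × 1074 = 806 kN.

806 kN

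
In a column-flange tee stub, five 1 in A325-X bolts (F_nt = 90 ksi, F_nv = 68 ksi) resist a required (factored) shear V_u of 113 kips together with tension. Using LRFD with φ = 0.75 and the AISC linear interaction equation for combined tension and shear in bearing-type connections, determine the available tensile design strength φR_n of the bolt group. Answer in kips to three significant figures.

195 kips

A_b = π·1²/4 = 0.7854 in²; f_rv = 113 / (5 × 0.7854) = 28.78 ksi.
F'_nt = 1.3 F_nt − (F_nt / φF_nv) f_rv = 1.3·90 − (90/(0.75·68))·28.78 = 66.22 ksi, capped at F_nt → F'_nt = 66.22 ksi.
R_n = F'_nt · A_b · n = 66.22 × 0.7854 × 5 = 260 kips.
Design strength φR_n = 0.75 × 260 = 195 kips.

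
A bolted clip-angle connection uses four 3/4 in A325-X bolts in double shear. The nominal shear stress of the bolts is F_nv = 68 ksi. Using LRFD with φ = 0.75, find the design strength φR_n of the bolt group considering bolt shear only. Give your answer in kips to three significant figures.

180 kips

A_b = π × 0.75² / 4 = 0.4418 in².
R_n = F_nv · A_b · n · n_s = 68 × 0.4418 × 4 × 2 = 240.3 kips.
Design strength φR_n = 0.75 × 240.3 = 180 kips.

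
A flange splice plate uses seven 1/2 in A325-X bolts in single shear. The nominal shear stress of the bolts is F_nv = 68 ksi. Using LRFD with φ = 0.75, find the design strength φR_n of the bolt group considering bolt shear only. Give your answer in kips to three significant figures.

A_b = π × 0.5² / 4 = 0.1963 in².
R_n = F_nv · A_b · n · n_s = 68 × 0.1963 × 7 × 1 = 93.46 kips.
Design strength φR_n = 0.75 × 93.46 = 70.1 kips.

70.1 kips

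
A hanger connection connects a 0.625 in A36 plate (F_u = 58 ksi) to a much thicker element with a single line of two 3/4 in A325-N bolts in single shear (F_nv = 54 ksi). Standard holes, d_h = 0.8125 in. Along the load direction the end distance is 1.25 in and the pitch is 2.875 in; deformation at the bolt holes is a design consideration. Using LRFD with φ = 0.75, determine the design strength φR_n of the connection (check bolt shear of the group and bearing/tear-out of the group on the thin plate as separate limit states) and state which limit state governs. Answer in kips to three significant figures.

Bolt shear: A_b = π·0.75²/4 = 0.4418 in²; R_n = 54 × 0.4418 × 2 × 1 = 47.71 kips → 0.75 × 47.71 = 35.8 kips.
Bearing (1.2 l_c t F_u ≤ 2.4 d t F_u): upper limit = 2.4·0.75·0.625·58 = 65.25 kips.
  Edge l_c = 1.25 − 0.8125/2 = 0.8438 → r_n = 36.7 kips; interior l_c = 2.875 − 0.8125 = 2.062 → r_n = 65.25 kips.
  R_n,bearing = 1·36.7 + 1·65.25 = 102 kips → 0.75 × 102 = 76.5 kips.
Bolt shear governs: 35.8 kips.

35.8 kips (bolt shear governs)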